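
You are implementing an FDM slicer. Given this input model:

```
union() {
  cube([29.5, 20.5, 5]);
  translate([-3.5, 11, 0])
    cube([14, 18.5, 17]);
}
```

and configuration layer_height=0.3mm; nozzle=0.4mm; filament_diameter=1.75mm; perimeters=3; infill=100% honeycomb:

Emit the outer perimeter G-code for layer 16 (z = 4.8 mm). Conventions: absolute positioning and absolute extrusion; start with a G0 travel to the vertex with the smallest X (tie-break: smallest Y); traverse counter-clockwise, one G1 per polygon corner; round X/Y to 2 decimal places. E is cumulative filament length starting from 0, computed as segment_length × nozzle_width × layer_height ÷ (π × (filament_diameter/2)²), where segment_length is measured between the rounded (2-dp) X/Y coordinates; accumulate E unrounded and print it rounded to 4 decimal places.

At z = 4.8 mm: the cube is present — its section is the full 29.5×20.5 rectangle; the cube at (-3.5, 11) (footprint 14×18.5) is included at this height; Combining (union): the regions partially overlap (shared area 99.75 mm²), so overlapping operands fuse into one piece — 1 connected region. The outline is a single polygon with 8 vertices. Extrusion per mm of travel: 0.4 × 0.3 / (π × 0.875²) = 0.049890. Accumulating E over each segment gives final E = 6.2363.

G0 X-3.50 Y11.00 Z4.80
G1 X0.00 Y11.00 E0.1746
G1 X0.00 Y0.00 E0.7234
G1 X29.50 Y0.00 E2.1952
G1 X29.50 Y20.50 E3.2179
G1 X10.50 Y20.50 E4.1658
G1 X10.50 Y29.50 E4.6148
G1 X-3.50 Y29.50 E5.3133
G1 X-3.50 Y11.00 E6.2363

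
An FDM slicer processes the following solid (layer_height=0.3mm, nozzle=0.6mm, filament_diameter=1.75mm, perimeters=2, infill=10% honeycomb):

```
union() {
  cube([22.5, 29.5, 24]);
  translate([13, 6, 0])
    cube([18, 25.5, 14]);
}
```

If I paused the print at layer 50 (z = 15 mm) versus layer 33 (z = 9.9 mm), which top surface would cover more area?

Layer 50 (z = 15): the cube is present — its section is the full 22.5×29.5 rectangle (area 663.75 mm²); the cube at (13, 6) is absent (z outside [0, 14]); Combining (union): only the 22.5×29.5 cube is present, so the union is just that shape — area = 663.75 mm². So its area = 663.75 mm². Layer 33 (z = 9.9): the cube (footprint 22.5×29.5) is included at this height (area 663.75 mm²); the 18×25.5 cube at (13, 6) contributes its full rectangle (area 459.00 mm²); Combining (union): the regions partially overlap — summed areas 1122.75 mm² minus the doubly-counted overlap 223.25 mm² gives 899.50 mm² — area = 899.50 mm². So its area = 899.50 mm². Layer 33 is larger (899.50 vs 663.75 mm²).

layer 33 (z = 9.9 mm)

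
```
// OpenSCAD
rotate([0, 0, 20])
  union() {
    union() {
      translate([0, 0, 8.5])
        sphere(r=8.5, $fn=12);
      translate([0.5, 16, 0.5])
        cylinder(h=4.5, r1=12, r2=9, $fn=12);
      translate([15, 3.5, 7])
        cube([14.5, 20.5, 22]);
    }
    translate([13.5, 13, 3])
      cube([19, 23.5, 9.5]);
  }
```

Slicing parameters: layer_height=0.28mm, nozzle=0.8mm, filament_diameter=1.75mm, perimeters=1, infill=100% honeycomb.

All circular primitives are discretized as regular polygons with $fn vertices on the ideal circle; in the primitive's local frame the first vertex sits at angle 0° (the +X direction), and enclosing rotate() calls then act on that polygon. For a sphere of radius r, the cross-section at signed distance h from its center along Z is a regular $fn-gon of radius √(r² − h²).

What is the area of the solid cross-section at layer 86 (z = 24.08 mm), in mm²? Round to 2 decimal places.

At z = 24.08 mm: the sphere is not intersected at this z (|z−center|=15.580 > r=8.5); the cone at (0.5, 16) is not intersected at this z (z outside [0.5, 5]); the cube at (15, 3.5) (footprint 14.5×20.5) is included at this height (area 297.25 mm²); Taking the union: only the 14.5×20.5 cube at (15, 3.5) is present, so the union is just that shape — area = 297.25 mm²; the cube at (13.5, 13) is not intersected at this z (z outside [3, 12.5]); Combining (union): only the result so far is present, so the union is just that shape — area = 297.25 mm²; (rotated 20° about Z; rotation is an isometry so areas/perimeters/island counts are preserved). Overall, the cross-section is a single solid region. Net area = 297.25 mm².

297.25 mm²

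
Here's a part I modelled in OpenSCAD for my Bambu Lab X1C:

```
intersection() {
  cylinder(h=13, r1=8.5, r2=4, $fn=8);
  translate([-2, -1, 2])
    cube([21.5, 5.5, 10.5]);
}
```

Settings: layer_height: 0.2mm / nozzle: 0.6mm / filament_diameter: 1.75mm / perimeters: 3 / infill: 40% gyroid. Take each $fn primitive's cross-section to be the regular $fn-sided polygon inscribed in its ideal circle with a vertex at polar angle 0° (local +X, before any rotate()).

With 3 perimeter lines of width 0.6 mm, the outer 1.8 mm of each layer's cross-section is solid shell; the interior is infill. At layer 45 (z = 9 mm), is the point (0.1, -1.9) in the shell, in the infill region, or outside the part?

outside

At z = 9 mm: the cone contributes a regular 8-gon of circumradius 5.385 (interpolated between r1=8.5 and r2=4 at t=0.692); the cube at (-2, -1) (footprint 21.5×5.5) is included at this height; After intersecting: the 21.5×5.5 cube at (-2, -1) partially overlaps the cone; clipping to the common part keeps 35.73 mm² — 1 connected region. Overall, the cross-section is a single solid region. The nearest boundary edge runs (4.97, -1.00)→(-2.00, -1.00); distance from the point to it = 0.90 mm. The point is not inside any of the regions above, so it lies outside the cross-section (0.90 mm from the nearest boundary).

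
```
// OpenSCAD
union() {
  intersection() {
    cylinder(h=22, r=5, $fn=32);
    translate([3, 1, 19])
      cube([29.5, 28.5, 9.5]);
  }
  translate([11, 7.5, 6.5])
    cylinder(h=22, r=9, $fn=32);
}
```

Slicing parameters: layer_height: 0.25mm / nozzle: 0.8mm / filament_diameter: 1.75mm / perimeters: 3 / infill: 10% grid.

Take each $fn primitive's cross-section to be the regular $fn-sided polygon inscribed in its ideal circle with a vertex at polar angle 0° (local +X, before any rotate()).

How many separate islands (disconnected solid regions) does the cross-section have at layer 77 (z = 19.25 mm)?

1

At z = 19.25 mm: the r=5 cylinder contributes a regular 32-gon of circumradius 5; the cube at (3, 1) (footprint 29.5×28.5) is included at this height; Keeping only the common overlap: the 29.5×28.5 cube at (3, 1) partially overlaps the r=5 cylinder; clipping to the common part keeps 3.56 mm² — 1 connected region; the cylinder at (11, 7.5): section is a regular 32-gon, circumradius r=9; Taking the union: the regions partially overlap (shared area 1.61 mm²), so overlapping operands fuse into one piece — 1 connected region. Overall, the cross-section is a single solid region. Island count = 1.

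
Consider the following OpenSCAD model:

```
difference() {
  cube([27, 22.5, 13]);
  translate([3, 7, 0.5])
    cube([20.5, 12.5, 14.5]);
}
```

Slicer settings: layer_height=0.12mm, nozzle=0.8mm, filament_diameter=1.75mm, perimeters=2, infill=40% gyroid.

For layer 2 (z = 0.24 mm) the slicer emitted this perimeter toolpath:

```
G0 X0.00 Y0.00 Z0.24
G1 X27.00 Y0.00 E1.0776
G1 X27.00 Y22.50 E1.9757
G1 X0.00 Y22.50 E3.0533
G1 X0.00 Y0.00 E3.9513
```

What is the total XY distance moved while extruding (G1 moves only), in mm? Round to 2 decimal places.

Sum the Euclidean lengths of each G1 segment: total = 99.00 mm.

99.00 mm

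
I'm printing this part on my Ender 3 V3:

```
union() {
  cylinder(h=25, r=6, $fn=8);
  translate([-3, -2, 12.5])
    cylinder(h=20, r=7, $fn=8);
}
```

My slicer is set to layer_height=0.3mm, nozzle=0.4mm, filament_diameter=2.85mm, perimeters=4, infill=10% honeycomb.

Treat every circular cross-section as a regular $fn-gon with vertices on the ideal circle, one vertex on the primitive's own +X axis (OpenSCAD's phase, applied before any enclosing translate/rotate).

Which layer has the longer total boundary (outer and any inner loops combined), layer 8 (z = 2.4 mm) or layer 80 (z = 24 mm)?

layer 80 (z = 24 mm)

Layer 8 (z = 2.4): the r=6 cylinder contributes a regular 8-gon of circumradius 6 (perimeter = 2·8·6.000·sin(180°/8) = 36.74 mm); the cylinder at (-3, -2) is absent (z outside [12.5, 32.5]); Merging all regions: only the r=6 cylinder is present, so the union is just that shape — boundary = 36.74 mm. So its perimeter = 36.74 mm. Layer 80 (z = 24): the r=6 cylinder gives a regular 8-gon of circumradius 6 (constant along its height) (perimeter = 2·8·6.000·sin(180°/8) = 36.74 mm); the r=7 cylinder at (-3, -2) contributes a regular 8-gon of circumradius 7 (perimeter = 2·8·7.000·sin(180°/8) = 42.86 mm); Taking the union: the regions partially overlap (shared area 74.70 mm²), so the edge portions inside another operand are dropped and the merged outline is re-measured after clipping — boundary = 47.64 mm. So its perimeter = 47.64 mm. Layer 80 is larger (47.64 vs 36.74 mm).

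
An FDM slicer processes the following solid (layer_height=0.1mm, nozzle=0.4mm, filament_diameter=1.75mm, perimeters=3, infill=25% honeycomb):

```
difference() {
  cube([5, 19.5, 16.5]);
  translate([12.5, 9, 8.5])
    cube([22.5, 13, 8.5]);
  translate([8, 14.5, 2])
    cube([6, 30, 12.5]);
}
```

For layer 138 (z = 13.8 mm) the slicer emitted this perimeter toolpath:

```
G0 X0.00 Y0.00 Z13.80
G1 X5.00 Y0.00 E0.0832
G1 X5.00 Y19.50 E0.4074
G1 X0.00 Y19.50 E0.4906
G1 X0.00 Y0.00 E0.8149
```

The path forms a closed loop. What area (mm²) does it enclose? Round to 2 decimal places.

97.50 mm²

Apply the shoelace formula to the sequence of (X, Y) vertices; enclosed area = 97.50 mm².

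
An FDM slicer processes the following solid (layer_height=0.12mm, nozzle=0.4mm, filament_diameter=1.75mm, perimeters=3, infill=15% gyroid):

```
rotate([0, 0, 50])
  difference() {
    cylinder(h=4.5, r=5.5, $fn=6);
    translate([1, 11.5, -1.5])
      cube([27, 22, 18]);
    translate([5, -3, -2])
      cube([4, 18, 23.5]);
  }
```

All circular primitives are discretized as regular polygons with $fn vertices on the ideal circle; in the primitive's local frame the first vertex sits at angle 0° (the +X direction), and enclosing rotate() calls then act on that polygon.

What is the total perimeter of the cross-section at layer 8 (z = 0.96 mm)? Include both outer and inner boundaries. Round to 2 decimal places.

At z = 0.96 mm: the cylinder: section is a regular 6-gon, circumradius r=5.5 (perimeter = 2·6·5.500·sin(180°/6) = 33.00 mm); the cube at (1, 11.5) (footprint 27×22) is included at this height (perimeter 98.00 mm); the 4×18 cube at (5, -3) contributes its full rectangle (perimeter 44.00 mm); After the difference (first − rest): starting from the r=5.5 cylinder, the 27×22 cube at (1, 11.5) misses the remaining region (no effect); the 4×18 cube at (5, -3) partially overlaps it — only the 0.43 mm² overlap (of its 72.00 mm²) is removed, clipping the outline — boundary = 32.73 mm; (whole slice rotated 50° about Z — lengths, areas and connectivity unchanged). Overall, the cross-section is a single solid region. Total boundary length (outer) = 32.73 mm.

32.73 mm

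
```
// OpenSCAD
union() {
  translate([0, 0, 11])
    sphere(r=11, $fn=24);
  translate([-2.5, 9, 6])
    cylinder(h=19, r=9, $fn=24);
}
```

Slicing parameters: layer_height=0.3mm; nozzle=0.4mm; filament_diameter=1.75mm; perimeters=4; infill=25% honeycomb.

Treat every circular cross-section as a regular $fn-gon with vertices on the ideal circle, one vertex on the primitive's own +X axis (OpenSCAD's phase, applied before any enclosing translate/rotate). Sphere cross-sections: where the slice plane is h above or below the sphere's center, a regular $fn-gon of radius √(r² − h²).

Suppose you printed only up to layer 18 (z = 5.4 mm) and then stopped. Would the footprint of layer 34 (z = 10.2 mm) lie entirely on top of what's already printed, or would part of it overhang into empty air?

part overhangs

Compare the two slices. At z = 5.4: the r=11 sphere contributes a regular 24-gon of circumradius √(11²−5.6²) = 9.468 (area = (24/2)·9.468²·sin(360°/24) = 278.41 mm²); the cylinder at (-2.5, 9) is not intersected at this z (z outside [6, 25]); Taking the union: only the r=11 sphere is present, so the union is just that shape — area = 278.41 mm². At z = 10.2: the r=11 sphere slices to a regular 24-gon of circumradius 10.971 (√(r²−h²) with h=0.8 from center) (area = (24/2)·10.971²·sin(360°/24) = 373.82 mm²); the r=9 cylinder at (-2.5, 9) contributes a regular 24-gon of circumradius 9 (area = (24/2)·9.000²·sin(360°/24) = 251.57 mm²); Taking the union: the regions partially overlap — summed areas 625.39 mm² minus the doubly-counted overlap 129.74 mm² gives 495.65 mm² — area = 495.65 mm². Checking containment: at z = 10.2 the cross-section extends beyond the z = 5.4 cross-section by about 217.24 mm².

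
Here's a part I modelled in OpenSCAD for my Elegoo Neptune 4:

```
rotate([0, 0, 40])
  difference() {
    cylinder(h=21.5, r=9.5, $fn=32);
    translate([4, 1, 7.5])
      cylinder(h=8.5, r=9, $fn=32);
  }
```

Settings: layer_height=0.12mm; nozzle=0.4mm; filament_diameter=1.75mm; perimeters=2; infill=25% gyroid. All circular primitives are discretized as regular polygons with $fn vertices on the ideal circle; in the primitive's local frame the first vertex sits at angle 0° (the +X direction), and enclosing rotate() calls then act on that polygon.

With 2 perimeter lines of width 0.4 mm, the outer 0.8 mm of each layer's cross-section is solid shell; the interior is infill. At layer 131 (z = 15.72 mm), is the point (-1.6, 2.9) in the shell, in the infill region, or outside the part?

At z = 15.72 mm: the cylinder: section is a regular 32-gon, circumradius r=9.5; the cylinder at (4, 1): section is a regular 32-gon, circumradius r=9; Subtracting the remaining from the first: starting from the r=9.5 cylinder, the r=9 cylinder at (4, 1) partially overlaps it — only the 191.31 mm² overlap (of its 252.84 mm²) is removed, clipping the outline — 1 connected region; (rotated 40° about Z; rotation is an isometry so areas/perimeters/island counts are preserved). Overall, the cross-section is a single solid region. Undo the 40° rotation: the query point maps to (0.638, 3.250) in the un-rotated model frame. The nearest boundary edge runs (-2.36, 7.36)→(-3.48, 6.00); distance from the point to it = 4.93 mm. The point is not inside any of the regions above, so it lies outside the cross-section (4.93 mm from the nearest boundary).

outside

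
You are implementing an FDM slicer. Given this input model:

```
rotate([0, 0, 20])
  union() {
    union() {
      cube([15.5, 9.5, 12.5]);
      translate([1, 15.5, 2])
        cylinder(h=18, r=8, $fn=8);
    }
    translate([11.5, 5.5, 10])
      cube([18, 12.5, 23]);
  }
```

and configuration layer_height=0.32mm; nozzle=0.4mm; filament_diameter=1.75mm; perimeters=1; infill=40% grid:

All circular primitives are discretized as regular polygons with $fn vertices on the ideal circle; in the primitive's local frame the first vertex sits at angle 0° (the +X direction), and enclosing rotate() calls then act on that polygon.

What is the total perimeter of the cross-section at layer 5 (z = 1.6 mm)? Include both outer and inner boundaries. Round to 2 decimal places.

50.00 mm

At z = 1.6 mm: the cube is present — its section is the full 15.5×9.5 rectangle (perimeter 50.00 mm); the cylinder at (1, 15.5) does not reach this height (z outside [2, 20]); Combining (union): only the 15.5×9.5 cube is present, so the union is just that shape — boundary = 50.00 mm; the cube at (11.5, 5.5) is absent (z outside [10, 33]); Merging all regions: only the result so far is present, so the union is just that shape — boundary = 50.00 mm; (rotated 20° about Z; rotation is an isometry so areas/perimeters/island counts are preserved). Overall, the cross-section is a single solid region. Total boundary length (outer) = 50.00 mm.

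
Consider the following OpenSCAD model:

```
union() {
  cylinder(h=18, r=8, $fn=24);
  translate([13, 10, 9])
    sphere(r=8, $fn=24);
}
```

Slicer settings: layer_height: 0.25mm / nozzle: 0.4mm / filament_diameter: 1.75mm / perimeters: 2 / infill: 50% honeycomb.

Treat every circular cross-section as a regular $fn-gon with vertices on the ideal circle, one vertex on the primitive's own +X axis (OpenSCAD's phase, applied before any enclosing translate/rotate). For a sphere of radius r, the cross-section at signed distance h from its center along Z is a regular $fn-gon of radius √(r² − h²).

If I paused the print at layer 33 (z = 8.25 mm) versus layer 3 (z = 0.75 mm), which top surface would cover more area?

Layer 33 (z = 8.25): the r=8 cylinder contributes a regular 24-gon of circumradius 8 (area = (24/2)·8.000²·sin(360°/24) = 198.77 mm²); the r=8 sphere at (13, 10) slices to a regular 24-gon of circumradius 7.965 (√(r²−h²) with h=0.75 from center) (area = (24/2)·7.965²·sin(360°/24) = 197.03 mm²); Merging all regions: the 2 present regions are separate (no shared area or edge), so areas and boundary lengths simply add and each stays a separate island — area = 395.80 mm². So its area = 395.80 mm². Layer 3 (z = 0.75): the r=8 cylinder contributes a regular 24-gon of circumradius 8 (area = (24/2)·8.000²·sin(360°/24) = 198.77 mm²); the sphere at (13, 10) does not reach this height (|z−center|=8.250 > r=8); Combining (union): only the r=8 cylinder is present, so the union is just that shape — area = 198.77 mm². So its area = 198.77 mm². Layer 33 is larger (395.80 vs 198.77 mm²).

layer 33 (z = 8.25 mm)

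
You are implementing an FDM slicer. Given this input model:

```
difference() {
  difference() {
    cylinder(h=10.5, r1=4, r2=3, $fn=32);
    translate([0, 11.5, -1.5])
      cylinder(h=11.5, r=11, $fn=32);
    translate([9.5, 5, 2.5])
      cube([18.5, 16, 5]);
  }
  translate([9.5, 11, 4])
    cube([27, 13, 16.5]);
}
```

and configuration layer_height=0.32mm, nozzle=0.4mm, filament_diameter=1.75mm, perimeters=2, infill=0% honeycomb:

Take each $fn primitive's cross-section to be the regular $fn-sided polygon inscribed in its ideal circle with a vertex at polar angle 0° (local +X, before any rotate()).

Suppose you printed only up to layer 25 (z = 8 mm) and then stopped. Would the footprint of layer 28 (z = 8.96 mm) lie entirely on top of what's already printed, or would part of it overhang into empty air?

Compare the two slices. At z = 8: the cone: at t=0.762 of its height the radius interpolates to r₁+(r₂−r₁)t = 3.238, giving a regular 32-gon of that circumradius (area = (32/2)·3.238²·sin(360°/32) = 32.73 mm²); the cylinder at (0, 11.5): section is a regular 32-gon, circumradius r=11 (area = (32/2)·11.000²·sin(360°/32) = 377.69 mm²); the cube at (9.5, 5) does not reach this height (z outside [2.5, 7.5]); After the difference (first − rest): starting from the cone (32.73 mm²), the r=11 cylinder at (0, 11.5) partially overlaps it — only the 11.98 mm² overlap (of its 377.69 mm²) is removed, clipping the outline — area = 20.75 mm²; the 27×13 cube at (9.5, 11) contributes its full rectangle (area 351.00 mm²); After the difference (first − rest): starting from the result so far (20.75 mm²), the 27×13 cube at (9.5, 11) misses the remaining region (no effect) — area = 20.75 mm². At z = 8.96: the cone contributes a regular 32-gon of circumradius 3.147 (interpolated between r1=4 and r2=3 at t=0.853) (area = (32/2)·3.147²·sin(360°/32) = 30.91 mm²); the r=11 cylinder at (0, 11.5) contributes a regular 32-gon of circumradius 11 (area = (32/2)·11.000²·sin(360°/32) = 377.69 mm²); the cube at (9.5, 5) does not reach this height (z outside [2.5, 7.5]); After the difference (first − rest): starting from the cone (30.91 mm²), the r=11 cylinder at (0, 11.5) partially overlaps it — only the 11.25 mm² overlap (of its 377.69 mm²) is removed, clipping the outline — area = 19.66 mm²; the cube at (9.5, 11) (footprint 27×13) is included at this height (area 351.00 mm²); After the difference (first − rest): starting from that combined region (19.66 mm²), the 27×13 cube at (9.5, 11) misses the remaining region (no effect) — area = 19.66 mm². Checking containment: the cross-section at z = 8.96 is a subset of the cross-section at z = 8.

entirely on top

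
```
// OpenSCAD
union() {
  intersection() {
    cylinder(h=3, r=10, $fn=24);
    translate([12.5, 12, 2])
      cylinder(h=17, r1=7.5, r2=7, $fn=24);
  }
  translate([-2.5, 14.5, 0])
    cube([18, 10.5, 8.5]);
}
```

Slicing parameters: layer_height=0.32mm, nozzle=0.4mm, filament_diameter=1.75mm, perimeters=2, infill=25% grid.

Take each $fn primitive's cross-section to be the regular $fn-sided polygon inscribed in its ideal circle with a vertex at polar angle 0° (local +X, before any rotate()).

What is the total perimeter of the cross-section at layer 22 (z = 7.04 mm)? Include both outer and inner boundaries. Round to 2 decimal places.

At z = 7.04 mm: the cylinder is absent (z outside [0, 3]); the cone at (12.5, 12) (r1=7.5→r2=7) has section circumradius 7.352 here — a regular 24-gon (perimeter = 2·24·7.352·sin(180°/24) = 46.06 mm); Taking the intersection: at least one operand is absent at this height, so nothing remains; the cube at (-2.5, 14.5) is present — its section is the full 18×10.5 rectangle (perimeter 57.00 mm); Merging all regions: only the 18×10.5 cube at (-2.5, 14.5) is present, so the union is just that shape — boundary = 57.00 mm. Overall, the cross-section is a single solid region. Total boundary length (outer) = 57.00 mm.

57.00 mm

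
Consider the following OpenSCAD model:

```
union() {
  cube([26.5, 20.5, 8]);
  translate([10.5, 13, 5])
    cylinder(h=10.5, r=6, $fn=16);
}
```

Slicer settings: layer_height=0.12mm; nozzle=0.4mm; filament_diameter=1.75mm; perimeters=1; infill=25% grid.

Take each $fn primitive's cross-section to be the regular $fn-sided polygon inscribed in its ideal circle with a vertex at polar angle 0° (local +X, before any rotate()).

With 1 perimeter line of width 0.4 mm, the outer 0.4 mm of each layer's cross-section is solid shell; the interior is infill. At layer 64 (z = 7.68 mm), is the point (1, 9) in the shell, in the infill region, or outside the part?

At z = 7.68 mm: the cube (footprint 26.5×20.5) is included at this height; the cylinder at (10.5, 13): section is a regular 16-gon, circumradius r=6; Combining (union): the r=6 cylinder at (10.5, 13) lies entirely inside the 26.5×20.5 cube, so the union is just the 26.5×20.5 cube — 1 connected region. Overall, the cross-section is a single solid region. The nearest boundary edge runs (0.00, 0.00)→(0.00, 20.50); distance from the point to it = 1.00 mm. The point is inside the cross-section and 1.00 mm from the nearest boundary — more than the 0.4 mm shell width (1 × 0.4), so it's in the infill interior.

infill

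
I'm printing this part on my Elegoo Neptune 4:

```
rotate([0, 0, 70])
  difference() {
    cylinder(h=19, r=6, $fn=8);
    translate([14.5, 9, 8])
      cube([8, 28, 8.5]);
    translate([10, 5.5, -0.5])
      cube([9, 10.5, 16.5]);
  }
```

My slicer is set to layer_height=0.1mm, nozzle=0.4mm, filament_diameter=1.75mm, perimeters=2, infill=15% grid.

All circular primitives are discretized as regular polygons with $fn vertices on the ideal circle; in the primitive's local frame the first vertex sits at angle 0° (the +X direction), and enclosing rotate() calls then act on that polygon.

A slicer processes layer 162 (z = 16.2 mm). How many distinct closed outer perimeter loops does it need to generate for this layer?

1

At z = 16.2 mm: the r=6 cylinder gives a regular 8-gon of circumradius 6 (constant along its height); the cube at (14.5, 9) is present — its section is the full 8×28 rectangle; the cube at (10, 5.5) does not reach this height (z outside [-0.5, 16]); Taking the first minus the rest: starting from the r=6 cylinder, the 8×28 cube at (14.5, 9) misses the remaining region (no effect) — 1 connected region; (whole slice rotated 70° about Z — lengths, areas and connectivity unchanged). The result has 1 disconnected region.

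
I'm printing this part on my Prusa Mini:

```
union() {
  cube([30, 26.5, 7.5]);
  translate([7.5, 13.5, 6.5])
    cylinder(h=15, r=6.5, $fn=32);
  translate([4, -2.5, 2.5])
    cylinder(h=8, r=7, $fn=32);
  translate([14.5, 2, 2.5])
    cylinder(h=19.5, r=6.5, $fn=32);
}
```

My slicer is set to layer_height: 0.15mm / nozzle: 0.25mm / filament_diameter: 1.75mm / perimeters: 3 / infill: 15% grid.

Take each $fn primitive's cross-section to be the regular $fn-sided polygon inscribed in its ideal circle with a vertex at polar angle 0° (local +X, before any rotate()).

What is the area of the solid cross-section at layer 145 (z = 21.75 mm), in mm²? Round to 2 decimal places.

At z = 21.75 mm: the cube is not intersected at this z (z outside [0, 7.5]); the cylinder at (7.5, 13.5) is absent (z outside [6.5, 21.5]); the cylinder at (4, -2.5) is not intersected at this z (z outside [2.5, 10.5]); the cylinder at (14.5, 2): section is a regular 32-gon, circumradius r=6.5 (area = (32/2)·6.500²·sin(360°/32) = 131.88 mm²); Merging all regions: only the r=6.5 cylinder at (14.5, 2) is present, so the union is just that shape — area = 131.88 mm². Overall, the cross-section is a single solid region. Net area = 131.88 mm².

131.88 mm²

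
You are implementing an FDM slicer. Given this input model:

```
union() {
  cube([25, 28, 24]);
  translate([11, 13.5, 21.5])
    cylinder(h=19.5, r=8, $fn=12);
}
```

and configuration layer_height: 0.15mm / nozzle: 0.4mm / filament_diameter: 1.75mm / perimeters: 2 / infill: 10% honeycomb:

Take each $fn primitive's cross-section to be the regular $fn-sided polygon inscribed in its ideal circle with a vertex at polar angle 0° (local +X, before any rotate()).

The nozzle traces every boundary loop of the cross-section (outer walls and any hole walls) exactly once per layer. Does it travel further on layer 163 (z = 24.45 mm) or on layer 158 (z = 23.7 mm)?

layer 158 (z = 23.7 mm)

Layer 163 (z = 24.45): the cube is absent (z outside [0, 24]); the r=8 cylinder at (11, 13.5) contributes a regular 12-gon of circumradius 8 (perimeter = 2·12·8.000·sin(180°/12) = 49.69 mm); Merging all regions: only the r=8 cylinder at (11, 13.5) is present, so the union is just that shape — boundary = 49.69 mm. So its perimeter = 49.69 mm. Layer 158 (z = 23.7): the cube (footprint 25×28) is included at this height (perimeter 106.00 mm); the r=8 cylinder at (11, 13.5) gives a regular 12-gon of circumradius 8 (constant along its height) (perimeter = 2·12·8.000·sin(180°/12) = 49.69 mm); Combining (union): the r=8 cylinder at (11, 13.5) lies entirely inside the 25×28 cube, so the union is just the 25×28 cube — boundary = 106.00 mm. So its perimeter = 106.00 mm. Layer 158 is larger (106.00 vs 49.69 mm).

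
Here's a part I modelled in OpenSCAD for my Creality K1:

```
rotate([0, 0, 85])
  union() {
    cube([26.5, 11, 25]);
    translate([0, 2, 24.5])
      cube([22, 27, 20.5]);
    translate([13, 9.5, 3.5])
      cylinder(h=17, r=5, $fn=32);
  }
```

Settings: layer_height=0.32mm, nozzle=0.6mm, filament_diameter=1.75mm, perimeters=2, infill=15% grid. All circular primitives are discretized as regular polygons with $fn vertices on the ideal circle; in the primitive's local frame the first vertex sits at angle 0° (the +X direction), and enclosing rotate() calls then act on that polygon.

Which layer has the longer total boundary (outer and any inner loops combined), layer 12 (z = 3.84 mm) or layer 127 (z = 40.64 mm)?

layer 127 (z = 40.64 mm)

Layer 12 (z = 3.84): the cube (footprint 26.5×11) is included at this height (perimeter 75.00 mm); the cube at (0, 2) does not reach this height (z outside [24.5, 45]); the r=5 cylinder at (13, 9.5) gives a regular 32-gon of circumradius 5 (constant along its height) (perimeter = 2·32·5.000·sin(180°/32) = 31.37 mm); Combining (union): the regions partially overlap (shared area 53.74 mm²), so the edge portions inside another operand are dropped and the merged outline is re-measured after clipping — boundary = 78.14 mm; (whole slice rotated 85° about Z — lengths, areas and connectivity unchanged). So its perimeter = 78.14 mm. Layer 127 (z = 40.64): the cube does not reach this height (z outside [0, 25]); the cube at (0, 2) (footprint 22×27) is included at this height (perimeter 98.00 mm); the cylinder at (13, 9.5) is not intersected at this z (z outside [3.5, 20.5]); Taking the union: only the 22×27 cube at (0, 2) is present, so the union is just that shape — boundary = 98.00 mm; (whole slice rotated 85° about Z — lengths, areas and connectivity unchanged). So its perimeter = 98.00 mm. Layer 127 is larger (98.00 vs 78.14 mm).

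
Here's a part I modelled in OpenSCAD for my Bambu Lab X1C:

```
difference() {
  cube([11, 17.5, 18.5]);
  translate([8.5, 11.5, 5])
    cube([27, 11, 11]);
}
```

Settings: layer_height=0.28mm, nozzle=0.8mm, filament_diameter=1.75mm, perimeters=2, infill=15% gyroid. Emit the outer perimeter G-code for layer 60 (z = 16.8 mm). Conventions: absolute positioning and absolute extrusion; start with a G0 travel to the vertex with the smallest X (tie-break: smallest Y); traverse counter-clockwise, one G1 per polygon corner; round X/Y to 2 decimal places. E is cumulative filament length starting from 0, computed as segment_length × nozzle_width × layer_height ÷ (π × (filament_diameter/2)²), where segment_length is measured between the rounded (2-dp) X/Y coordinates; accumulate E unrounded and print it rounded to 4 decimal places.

G0 X0.00 Y0.00 Z16.80
G1 X11.00 Y0.00 E1.0244
G1 X11.00 Y17.50 E2.6542
G1 X0.00 Y17.50 E3.6786
G1 X0.00 Y0.00 E5.3083

At z = 16.8 mm: the 11×17.5 cube contributes its full rectangle; the cube at (8.5, 11.5) is not intersected at this z (z outside [5, 16]); Subtracting the remaining from the first: none of the subtracted shapes is present at this height, so the 11×17.5 cube is unchanged — 1 connected region. The outline is a single polygon with 4 vertices. Extrusion per mm of travel: 0.8 × 0.28 / (π × 0.875²) = 0.093128. Accumulating E over each segment gives final E = 5.3083.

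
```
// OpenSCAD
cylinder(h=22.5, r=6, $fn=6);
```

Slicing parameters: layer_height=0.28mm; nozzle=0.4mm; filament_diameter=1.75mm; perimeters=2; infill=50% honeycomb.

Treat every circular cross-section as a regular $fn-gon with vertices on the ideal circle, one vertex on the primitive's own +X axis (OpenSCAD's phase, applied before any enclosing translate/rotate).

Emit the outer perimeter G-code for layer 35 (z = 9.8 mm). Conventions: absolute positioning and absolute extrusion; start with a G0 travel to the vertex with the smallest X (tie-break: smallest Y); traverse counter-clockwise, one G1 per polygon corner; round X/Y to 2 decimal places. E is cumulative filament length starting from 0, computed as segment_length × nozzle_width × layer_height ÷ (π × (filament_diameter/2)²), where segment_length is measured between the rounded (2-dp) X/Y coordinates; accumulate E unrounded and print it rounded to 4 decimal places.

At z = 9.8 mm: the cylinder: section is a regular 6-gon, circumradius r=6. The outline is a single polygon with 6 vertices. Extrusion per mm of travel: 0.4 × 0.28 / (π × 0.875²) = 0.046564. Accumulating E over each segment gives final E = 1.6769.

G0 X-6.00 Y0.00 Z9.80
G1 X-3.00 Y-5.20 E0.2795
G1 X3.00 Y-5.20 E0.5589
G1 X6.00 Y0.00 E0.8385
G1 X3.00 Y5.20 E1.1180
G1 X-3.00 Y5.20 E1.3974
G1 X-6.00 Y0.00 E1.6769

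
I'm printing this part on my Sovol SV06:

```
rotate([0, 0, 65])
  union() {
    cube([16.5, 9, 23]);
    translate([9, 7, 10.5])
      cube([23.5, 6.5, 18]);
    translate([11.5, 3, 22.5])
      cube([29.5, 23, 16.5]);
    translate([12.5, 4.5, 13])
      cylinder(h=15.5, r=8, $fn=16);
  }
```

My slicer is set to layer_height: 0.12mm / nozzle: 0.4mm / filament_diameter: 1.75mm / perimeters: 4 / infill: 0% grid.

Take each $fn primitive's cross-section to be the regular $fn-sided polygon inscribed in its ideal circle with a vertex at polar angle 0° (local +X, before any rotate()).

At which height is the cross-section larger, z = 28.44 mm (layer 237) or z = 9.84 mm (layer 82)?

Layer 237 (z = 28.44): the cube is not intersected at this z (z outside [0, 23]); the cube at (9, 7) is present — its section is the full 23.5×6.5 rectangle (area 152.75 mm²); the 29.5×23 cube at (11.5, 3) contributes its full rectangle (area 678.50 mm²); the r=8 cylinder at (12.5, 4.5) gives a regular 16-gon of circumradius 8 (constant along its height) (area = (16/2)·8.000²·sin(360°/16) = 195.93 mm²); Combining (union): the regions partially overlap — summed areas 1027.18 mm² minus the doubly-counted overlap 219.25 mm² gives 807.94 mm² — area = 807.94 mm²; (rotated 65° about Z; rotation is an isometry so areas/perimeters/island counts are preserved). So its area = 807.94 mm². Layer 82 (z = 9.84): the cube is present — its section is the full 16.5×9 rectangle (area 148.50 mm²); the cube at (9, 7) is absent (z outside [10.5, 28.5]); the cube at (11.5, 3) does not reach this height (z outside [22.5, 39]); the cylinder at (12.5, 4.5) is absent (z outside [13, 28.5]); Taking the union: only the 16.5×9 cube is present, so the union is just that shape — area = 148.50 mm²; (whole slice rotated 65° about Z — lengths, areas and connectivity unchanged). So its area = 148.50 mm². Layer 237 is larger (807.94 vs 148.50 mm²).

layer 237 (z = 28.44 mm)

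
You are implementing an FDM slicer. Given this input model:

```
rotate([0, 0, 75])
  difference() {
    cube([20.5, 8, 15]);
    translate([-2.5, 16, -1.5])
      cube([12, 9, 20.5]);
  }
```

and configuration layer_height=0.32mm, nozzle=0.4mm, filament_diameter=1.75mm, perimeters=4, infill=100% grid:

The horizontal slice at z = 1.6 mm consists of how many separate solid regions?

At z = 1.6 mm: the cube (footprint 20.5×8) is included at this height; the cube at (-2.5, 16) is present — its section is the full 12×9 rectangle; After the difference (first − rest): starting from the 20.5×8 cube, the 12×9 cube at (-2.5, 16) misses the remaining region (no effect) — 1 connected region; (whole slice rotated 75° about Z — lengths, areas and connectivity unchanged). The result has 1 disconnected region.

1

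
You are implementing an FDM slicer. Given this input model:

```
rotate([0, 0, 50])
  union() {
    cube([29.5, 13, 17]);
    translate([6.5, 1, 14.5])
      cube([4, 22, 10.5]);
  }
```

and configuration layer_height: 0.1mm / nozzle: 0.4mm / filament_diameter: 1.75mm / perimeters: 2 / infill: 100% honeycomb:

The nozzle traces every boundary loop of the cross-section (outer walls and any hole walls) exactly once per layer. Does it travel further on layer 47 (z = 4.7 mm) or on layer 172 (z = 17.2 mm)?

Layer 47 (z = 4.7): the cube is present — its section is the full 29.5×13 rectangle (perimeter 85.00 mm); the cube at (6.5, 1) is absent (z outside [14.5, 25]); Merging all regions: only the 29.5×13 cube is present, so the union is just that shape — boundary = 85.00 mm; (whole slice rotated 50° about Z — lengths, areas and connectivity unchanged). So its perimeter = 85.00 mm. Layer 172 (z = 17.2): the cube is not intersected at this z (z outside [0, 17]); the cube at (6.5, 1) (footprint 4×22) is included at this height (perimeter 52.00 mm); Taking the union: only the 4×22 cube at (6.5, 1) is present, so the union is just that shape — boundary = 52.00 mm; (rotated 50° about Z; rotation is an isometry so areas/perimeters/island counts are preserved). So its perimeter = 52.00 mm. Layer 47 is larger (85.00 vs 52.00 mm).

layer 47 (z = 4.7 mm)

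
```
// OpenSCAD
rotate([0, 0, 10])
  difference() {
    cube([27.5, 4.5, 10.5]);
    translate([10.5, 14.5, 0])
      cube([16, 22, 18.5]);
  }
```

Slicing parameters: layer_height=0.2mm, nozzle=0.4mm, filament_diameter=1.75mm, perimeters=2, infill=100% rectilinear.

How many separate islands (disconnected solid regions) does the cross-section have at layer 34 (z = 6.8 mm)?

1

At z = 6.8 mm: the 27.5×4.5 cube contributes its full rectangle; the cube at (10.5, 14.5) (footprint 16×22) is included at this height; Subtracting the remaining from the first: starting from the 27.5×4.5 cube, the 16×22 cube at (10.5, 14.5) misses the remaining region (no effect) — 1 connected region; (rotated 10° about Z; rotation is an isometry so areas/perimeters/island counts are preserved). Overall, the cross-section is a single solid region. Island count = 1.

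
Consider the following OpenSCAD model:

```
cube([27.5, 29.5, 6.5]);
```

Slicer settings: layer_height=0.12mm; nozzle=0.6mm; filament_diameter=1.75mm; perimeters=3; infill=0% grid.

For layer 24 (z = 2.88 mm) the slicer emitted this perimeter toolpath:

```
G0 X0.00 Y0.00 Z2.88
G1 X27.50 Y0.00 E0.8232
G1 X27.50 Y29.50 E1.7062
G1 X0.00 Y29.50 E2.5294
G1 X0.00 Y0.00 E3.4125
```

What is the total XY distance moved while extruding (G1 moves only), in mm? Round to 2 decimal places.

114.00 mm

Sum the Euclidean lengths of each G1 segment: total = 114.00 mm.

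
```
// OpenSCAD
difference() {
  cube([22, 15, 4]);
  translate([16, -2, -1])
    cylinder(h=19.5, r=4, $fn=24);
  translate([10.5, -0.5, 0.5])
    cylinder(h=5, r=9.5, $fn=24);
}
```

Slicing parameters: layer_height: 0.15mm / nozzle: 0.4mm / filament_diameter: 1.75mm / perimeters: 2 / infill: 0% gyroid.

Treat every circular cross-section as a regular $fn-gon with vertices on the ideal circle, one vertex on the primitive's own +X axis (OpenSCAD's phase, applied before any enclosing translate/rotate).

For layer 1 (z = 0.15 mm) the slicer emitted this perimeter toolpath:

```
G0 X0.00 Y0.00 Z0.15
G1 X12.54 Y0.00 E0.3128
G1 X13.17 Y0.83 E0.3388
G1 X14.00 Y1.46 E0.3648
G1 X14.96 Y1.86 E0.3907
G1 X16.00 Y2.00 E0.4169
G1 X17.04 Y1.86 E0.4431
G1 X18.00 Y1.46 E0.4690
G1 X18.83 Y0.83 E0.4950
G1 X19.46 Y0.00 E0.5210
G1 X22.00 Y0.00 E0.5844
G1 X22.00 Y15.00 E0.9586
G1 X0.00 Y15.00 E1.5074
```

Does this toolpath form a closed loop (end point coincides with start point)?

no

Start point (G0): (0.00, 0.00). End point (last G1): the path does not return to the start — open.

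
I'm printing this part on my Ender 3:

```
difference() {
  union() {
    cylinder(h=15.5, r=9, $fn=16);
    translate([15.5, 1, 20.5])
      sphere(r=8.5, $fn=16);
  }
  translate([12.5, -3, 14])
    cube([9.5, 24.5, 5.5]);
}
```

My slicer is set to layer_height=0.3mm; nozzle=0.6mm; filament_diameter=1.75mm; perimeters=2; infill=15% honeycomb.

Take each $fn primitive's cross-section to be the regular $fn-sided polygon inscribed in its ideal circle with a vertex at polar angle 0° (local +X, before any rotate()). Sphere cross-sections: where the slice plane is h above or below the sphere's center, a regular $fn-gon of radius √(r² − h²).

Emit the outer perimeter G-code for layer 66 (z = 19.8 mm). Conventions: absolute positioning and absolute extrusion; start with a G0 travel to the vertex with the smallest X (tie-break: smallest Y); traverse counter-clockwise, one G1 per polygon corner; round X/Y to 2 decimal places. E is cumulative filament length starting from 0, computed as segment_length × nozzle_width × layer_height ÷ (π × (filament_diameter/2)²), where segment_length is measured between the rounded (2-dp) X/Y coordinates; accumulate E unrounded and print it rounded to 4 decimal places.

At z = 19.8 mm: the cylinder does not reach this height (z outside [0, 15.5]); the r=8.5 sphere at (15.5, 1) contributes a regular 16-gon of circumradius √(8.5²−0.7²) = 8.471; Merging all regions: only the r=8.5 sphere at (15.5, 1) is present, so the union is just that shape — 1 connected region; the cube at (12.5, -3) is absent (z outside [14, 19.5]); After the difference (first − rest): none of the subtracted shapes is present at this height, so the result so far is unchanged — 1 connected region. The outline is a single polygon with 16 vertices. Extrusion per mm of travel: 0.6 × 0.3 / (π × 0.875²) = 0.074835. Accumulating E over each segment gives final E = 3.9581.

G0 X7.03 Y1.00 Z19.80
G1 X7.67 Y-2.24 E0.2472
G1 X9.51 Y-4.99 E0.4948
G1 X12.26 Y-6.83 E0.7424
G1 X15.50 Y-7.47 E0.9895
G1 X18.74 Y-6.83 E1.2367
G1 X21.49 Y-4.99 E1.4843
G1 X23.33 Y-2.24 E1.7319
G1 X23.97 Y1.00 E1.9791
G1 X23.33 Y4.24 E2.2262
G1 X21.49 Y6.99 E2.4738
G1 X18.74 Y8.83 E2.7214
G1 X15.50 Y9.47 E2.9686
G1 X12.26 Y8.83 E3.2157
G1 X9.51 Y6.99 E3.4634
G1 X7.67 Y4.24 E3.7110
G1 X7.03 Y1.00 E3.9581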